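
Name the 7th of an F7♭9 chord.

F7♭9 is built on F; its 7th is a minor 7th above the root.
A seventh above F uses the letter E, and the minor 7th above F is E♭.

E♭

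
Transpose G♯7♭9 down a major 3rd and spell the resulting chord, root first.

E, G#, B, D, F

Transposed root: G# → E (major 3rd down). So we spell E dominant seventh flat nine:
- root: E
- major 3rd: G#
- perfect 5th: B
- minor 7th: D
- minor 9th: F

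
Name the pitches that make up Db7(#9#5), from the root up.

Root Db, quality dominant seventh sharp nine sharp five:
root → Db
3rd (major 3rd) → F
5th (augmented 5th) → A
7th (minor 7th) → Cb
9th (augmented 9th) → E

Db F A Cb E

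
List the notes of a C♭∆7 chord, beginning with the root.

C♭∆7 is a major seventh built on C♭.
C♭ — root
E♭ — major 3rd
G♭ — perfect 5th
B♭ — major 7th

C♭ E♭ G♭ B♭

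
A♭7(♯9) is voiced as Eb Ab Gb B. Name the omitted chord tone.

A♭7(♯9) = Ab, C, Eb, Gb, B. The voicing lacks the 3rd (major 3rd), C.

C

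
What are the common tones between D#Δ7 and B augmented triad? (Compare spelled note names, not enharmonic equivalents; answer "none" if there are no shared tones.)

D# – F##

D#Δ7 = D#, F##, A#, C##.
B augmented triad = B, D#, F##.
Shared: D#, F##.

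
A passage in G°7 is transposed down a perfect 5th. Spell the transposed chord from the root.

C Eb Gb Bbb

G down a perfect 5th → C. New chord: C diminished seventh.
- root: C
- minor 3rd: Eb
- diminished 5th: Gb
- diminished 7th: Bbb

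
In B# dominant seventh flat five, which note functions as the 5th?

B# dominant seventh flat five is built on B-sharp; its 5th is a diminished 5th above the root.
A fifth above B uses the letter F, and the diminished 5th above B-sharp is F-sharp.

F-sharp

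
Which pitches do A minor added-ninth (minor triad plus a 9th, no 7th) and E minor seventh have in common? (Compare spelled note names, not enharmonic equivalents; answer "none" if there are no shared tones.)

E B

A minor added-ninth: A C E B
E minor seventh: E G B D
Common to both → E, B.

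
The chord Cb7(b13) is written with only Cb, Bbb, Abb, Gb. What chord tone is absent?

Cb7(b13) = Cb, Eb, Gb, Bbb, Abb. The voicing lacks the 3rd (major 3rd), Eb.

Eb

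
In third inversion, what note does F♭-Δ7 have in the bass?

Eb

F♭-Δ7 = Fb–Abb–Cb–Eb. Third inversion → seventh in the bass = Eb.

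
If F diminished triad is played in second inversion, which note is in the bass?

Cb

F diminished triad in root position is F–Ab–Cb.
Second inversion places the fifth in the bass, which is Cb.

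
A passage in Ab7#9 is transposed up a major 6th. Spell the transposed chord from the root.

Ab up a major 6th → F. New chord: F dominant seventh sharp nine.
- root: F
- major 3rd: A
- perfect 5th: C
- minor 7th: Eb
- augmented 9th: G#

F – A – C – Eb – G#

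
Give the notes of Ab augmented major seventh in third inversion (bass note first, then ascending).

In root position, Ab augmented major seventh is A-flat–C–E–G.
Third inversion puts the seventh (G) in the bass.

G, A-flat, C, E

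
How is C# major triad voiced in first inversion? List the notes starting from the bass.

In root position, C# major triad is C-sharp–E-sharp–G-sharp.
First inversion puts the third (E-sharp) in the bass.

E-sharp – G-sharp – C-sharp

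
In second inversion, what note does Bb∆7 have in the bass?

F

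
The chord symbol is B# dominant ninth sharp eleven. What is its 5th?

F##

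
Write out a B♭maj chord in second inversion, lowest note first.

In root position, B♭maj is Bb–D–F.
Second inversion puts the fifth (F) in the bass.

F, Bb, D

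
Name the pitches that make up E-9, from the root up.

E – G – B – D – F#

E-9: minor ninth on E.
Root: E
Minor 3rd (3rd): G
Perfect 5th (5th): B
Minor 7th (7th): D
Major 9th (9th): F#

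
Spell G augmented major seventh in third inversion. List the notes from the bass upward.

F#, G, B, D#

In root position, G augmented major seventh is G–B–D#–F#.
Third inversion puts the seventh (F#) in the bass.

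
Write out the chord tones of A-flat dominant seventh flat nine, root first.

A-flat dominant seventh flat nine is a dominant seventh flat nine built on Ab.
Ab — root
C — major 3rd
Eb — perfect 5th
Gb — minor 7th
Bbb — minor 9th

Ab, C, Eb, Gb, Bbb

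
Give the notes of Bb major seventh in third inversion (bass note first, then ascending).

In root position, Bb major seventh is B-flat–D–F–A.
Third inversion puts the seventh (A) in the bass.

A B-flat D F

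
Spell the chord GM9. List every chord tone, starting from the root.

GM9: major ninth on G.
- root: G
- major 3rd: B
- perfect 5th: D
- major 7th: F#
- major 9th: A

G, B, D, F#, A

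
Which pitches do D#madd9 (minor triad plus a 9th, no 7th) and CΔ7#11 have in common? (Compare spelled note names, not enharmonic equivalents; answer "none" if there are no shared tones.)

F#

D#madd9: D# F# A# E#
CΔ7#11: C E G B F#
Common to both → F#.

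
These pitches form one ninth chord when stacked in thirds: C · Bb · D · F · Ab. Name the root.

Bb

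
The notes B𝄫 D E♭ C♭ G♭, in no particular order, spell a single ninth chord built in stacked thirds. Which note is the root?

Stacking in thirds gives C♭ – E♭ – G♭ – B𝄫 – D, so C♭ is the root — C♭ dominant seventh sharp nine.

C♭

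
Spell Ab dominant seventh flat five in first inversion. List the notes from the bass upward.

In root position, Ab dominant seventh flat five is Ab–C–Ebb–Gb.
First inversion puts the third (C) in the bass.

C, Ebb, Gb, Ab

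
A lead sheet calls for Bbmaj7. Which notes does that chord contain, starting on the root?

B♭ – D – F – A

Root B♭, quality major seventh:
Root: B♭
Major 3rd (3rd): D
Perfect 5th (5th): F
Major 7th (7th): A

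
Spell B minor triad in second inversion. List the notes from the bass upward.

B minor triad = B–D–F-sharp; second inversion → fifth (F-sharp) lowest.

F-sharp, B, D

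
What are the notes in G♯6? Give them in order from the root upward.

G# – B# – D# – E#

Root G#, quality major sixth:
G# — root
B# — major 3rd
D# — perfect 5th
E# — major 6th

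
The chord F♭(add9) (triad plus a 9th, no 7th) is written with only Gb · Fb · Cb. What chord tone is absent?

Ab

The full F♭(add9) chord is Fb, Ab, Cb, Gb.
Comparing with the voicing, the major 3rd (3rd) — Ab — is absent.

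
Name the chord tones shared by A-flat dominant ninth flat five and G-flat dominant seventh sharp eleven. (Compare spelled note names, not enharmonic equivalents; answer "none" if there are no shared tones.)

C  G-flat  B-flat

A-flat dominant ninth flat five = A-flat, C, E-double-flat, G-flat, B-flat.
G-flat dominant seventh sharp eleven = G-flat, B-flat, D-flat, F-flat, C.
Shared: C, G-flat, B-flat.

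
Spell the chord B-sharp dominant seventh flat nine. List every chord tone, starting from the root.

Root B-sharp, quality dominant seventh flat nine:
Root: B-sharp
Major 3rd (3rd): D-double-sharp
Perfect 5th (5th): F-double-sharp
Minor 7th (7th): A-sharp
Minor 9th (9th): C-sharp

B-sharp, D-double-sharp, F-double-sharp, A-sharp, C-sharp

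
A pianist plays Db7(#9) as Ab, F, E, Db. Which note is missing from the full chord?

Cb

Db7(#9) = Db, F, Ab, Cb, E. The voicing lacks the 7th (minor 7th), Cb.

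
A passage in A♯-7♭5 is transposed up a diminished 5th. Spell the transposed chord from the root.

E – G – B♭ – D

Transposed root: A♯ → E (diminished 5th up). So we spell E half-diminished seventh:
E — root
G — minor 3rd
B♭ — diminished 5th
D — minor 7th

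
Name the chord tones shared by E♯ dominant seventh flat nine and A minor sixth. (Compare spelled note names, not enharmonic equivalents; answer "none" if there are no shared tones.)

F-sharp

E♯ dominant seventh flat nine: E-sharp G-double-sharp B-sharp D-sharp F-sharp
A minor sixth: A C E F-sharp
Common to both → F-sharp.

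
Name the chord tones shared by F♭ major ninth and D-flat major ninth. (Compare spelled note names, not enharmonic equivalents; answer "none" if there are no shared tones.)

A-flat, E-flat

F♭ major ninth: F-flat A-flat C-flat E-flat G-flat
D-flat major ninth: D-flat F A-flat C E-flat
Common to both → A-flat, E-flat.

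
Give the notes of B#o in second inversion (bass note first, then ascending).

F# B# D#

In root position, B#o is B#–D#–F#.
Second inversion puts the fifth (F#) in the bass.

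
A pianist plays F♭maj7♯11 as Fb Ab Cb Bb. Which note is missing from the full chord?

The full F♭maj7♯11 chord is Fb, Ab, Cb, Eb, Bb.
Comparing with the voicing, the major 7th (7th) — Eb — is absent.

Eb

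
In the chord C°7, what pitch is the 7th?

Root of C°7 = C. The 7th is a diminished 7th: C up a diminished 7th → Bbb.

Bbb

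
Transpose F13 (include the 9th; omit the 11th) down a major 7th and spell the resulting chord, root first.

Gb – Bb – Db – Fb – Ab – Eb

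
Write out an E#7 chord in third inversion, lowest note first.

D#, E#, G##, B#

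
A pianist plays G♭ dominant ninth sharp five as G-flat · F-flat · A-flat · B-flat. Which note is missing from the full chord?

D

G♭ dominant ninth sharp five = G-flat, B-flat, D, F-flat, A-flat. The voicing lacks the 5th (augmented 5th), D.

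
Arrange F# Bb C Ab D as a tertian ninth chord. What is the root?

Bb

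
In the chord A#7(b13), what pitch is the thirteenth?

F♯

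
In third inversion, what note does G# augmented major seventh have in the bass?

F##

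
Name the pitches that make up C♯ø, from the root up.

C# – E – G – B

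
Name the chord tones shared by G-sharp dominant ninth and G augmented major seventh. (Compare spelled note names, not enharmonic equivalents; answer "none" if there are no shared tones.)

D-sharp – F-sharp

G-sharp dominant ninth = G-sharp, B-sharp, D-sharp, F-sharp, A-sharp.
G augmented major seventh = G, B, D-sharp, F-sharp.
Shared: D-sharp, F-sharp.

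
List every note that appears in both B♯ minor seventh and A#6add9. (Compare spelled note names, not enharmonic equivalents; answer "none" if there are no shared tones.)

B#, F##, A#

B♯ minor seventh = B#, D#, F##, A#.
A#6add9 = A#, C##, E#, F##, B#.
Shared: B#, F##, A#.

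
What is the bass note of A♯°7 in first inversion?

A♯°7 = A#–C#–E–G. First inversion → third in the bass = C#.

C#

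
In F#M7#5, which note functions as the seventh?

E#

F#M7#5 is built on F#; its 7th is a major 7th above the root.
A seventh above F uses the letter E, and the major 7th above F# is E#.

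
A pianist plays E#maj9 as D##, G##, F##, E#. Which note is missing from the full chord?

E#maj9 = E#, G##, B#, D##, F##. The voicing lacks the 5th (perfect 5th), B#.

B#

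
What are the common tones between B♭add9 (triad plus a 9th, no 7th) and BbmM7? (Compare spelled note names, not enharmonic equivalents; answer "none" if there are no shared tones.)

B♭add9: Bb D F C
BbmM7: Bb Db F A
Common to both → Bb, F.

Bb F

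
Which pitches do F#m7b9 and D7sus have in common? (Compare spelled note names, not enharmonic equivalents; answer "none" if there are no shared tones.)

A – G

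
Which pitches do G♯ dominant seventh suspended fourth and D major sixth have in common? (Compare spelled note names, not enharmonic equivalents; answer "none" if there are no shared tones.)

F-sharp

G♯ dominant seventh suspended fourth: G-sharp C-sharp D-sharp F-sharp
D major sixth: D F-sharp A B
Common to both → F-sharp.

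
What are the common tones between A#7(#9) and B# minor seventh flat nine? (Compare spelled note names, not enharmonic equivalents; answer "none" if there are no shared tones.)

A#

A#7(#9): A# C## E# G# B##
B# minor seventh flat nine: B# D# F## A# C#
Common to both → A#.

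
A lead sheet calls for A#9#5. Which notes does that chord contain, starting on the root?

A#, C##, E##, G#, B#

Root A#, quality dominant ninth sharp five:
- root: A#
- major 3rd: C##
- augmented 5th: E##
- minor 7th: G#
- major 9th: B#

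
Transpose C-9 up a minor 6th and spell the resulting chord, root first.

Transposed root: C → Ab (minor 6th up). So we spell Ab minor ninth:
Root: Ab
Minor 3rd (3rd): Cb
Perfect 5th (5th): Eb
Minor 7th (7th): Gb
Major 9th (9th): Bb

Ab – Cb – Eb – Gb – Bb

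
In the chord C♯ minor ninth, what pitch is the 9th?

D-sharp

C♯ minor ninth is built on C-sharp; its 9th is a major 9th above the root.
A second above C uses the letter D, and the major 9th above C-sharp is D-sharp.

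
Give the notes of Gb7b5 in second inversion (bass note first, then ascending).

Dbb – Fb – Gb – Bb

Gb7b5 = Gb–Bb–Dbb–Fb; second inversion → fifth (Dbb) lowest.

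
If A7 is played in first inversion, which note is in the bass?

C♯

A7 in root position is A–C♯–E–G.
First inversion places the third in the bass, which is C♯.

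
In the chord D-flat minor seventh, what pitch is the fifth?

Ab

D-flat minor seventh is built on Db; its 5th is a perfect 5th above the root.
A fifth above D uses the letter A, and the perfect 5th above Db is Ab.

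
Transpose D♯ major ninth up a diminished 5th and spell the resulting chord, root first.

A, C#, E, G#, B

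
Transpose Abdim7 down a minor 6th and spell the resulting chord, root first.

C Eb Gb Bbb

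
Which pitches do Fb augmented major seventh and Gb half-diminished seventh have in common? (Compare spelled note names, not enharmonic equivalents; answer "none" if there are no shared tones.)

F-flat

Fb augmented major seventh = F-flat, A-flat, C, E-flat.
Gb half-diminished seventh = G-flat, B-double-flat, D-double-flat, F-flat.
Shared: F-flat.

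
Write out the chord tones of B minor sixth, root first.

B, D, F#, G#

Root B, quality minor sixth:
- root: B
- minor 3rd: D
- perfect 5th: F#
- major 6th: G#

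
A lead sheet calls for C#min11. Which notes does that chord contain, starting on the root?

C♯  E  G♯  B  D♯  F♯

C#min11: minor eleventh on C♯.
root → C♯
3rd (minor 3rd) → E
5th (perfect 5th) → G♯
7th (minor 7th) → B
9th (major 9th) → D♯
11th (perfect 11th) → F♯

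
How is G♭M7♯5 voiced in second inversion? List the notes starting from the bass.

G♭M7♯5 = Gb–Bb–D–F; second inversion → fifth (D) lowest.

D F Gb Bb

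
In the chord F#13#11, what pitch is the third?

Root of F#13#11 = F♯. The 3rd is a major 3rd: F♯ up a major 3rd → A♯.

A♯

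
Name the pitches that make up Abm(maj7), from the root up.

Ab – Cb – Eb – G

Root Ab, quality minor-major seventh:
root → Ab
3rd (minor 3rd) → Cb
5th (perfect 5th) → Eb
7th (major 7th) → G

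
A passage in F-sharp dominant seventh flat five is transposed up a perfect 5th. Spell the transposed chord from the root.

C# E# G B

F# up a perfect 5th → C#. New chord: C# dominant seventh flat five.
Root: C#
Major 3rd (3rd): E#
Diminished 5th (5th): G
Minor 7th (7th): B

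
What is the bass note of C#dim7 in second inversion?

G

C#dim7 in root position is C#–E–G–Bb.
Second inversion places the fifth in the bass, which is G.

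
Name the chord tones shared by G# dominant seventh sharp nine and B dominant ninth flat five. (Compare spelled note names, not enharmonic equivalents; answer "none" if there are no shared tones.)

D-sharp

G# dominant seventh sharp nine: G-sharp B-sharp D-sharp F-sharp A-double-sharp
B dominant ninth flat five: B D-sharp F A C-sharp
Common to both → D-sharp.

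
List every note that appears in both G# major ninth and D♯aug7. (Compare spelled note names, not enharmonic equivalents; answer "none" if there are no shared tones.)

G# major ninth = G♯, B♯, D♯, F𝄪, A♯.
D♯aug7 = D♯, F𝄪, A𝄪, C♯.
Shared: D♯, F𝄪.

D♯ F𝄪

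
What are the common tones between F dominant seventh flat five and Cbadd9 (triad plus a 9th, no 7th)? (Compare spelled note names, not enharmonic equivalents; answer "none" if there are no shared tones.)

Cb, Eb

F dominant seventh flat five: F A Cb Eb
Cbadd9: Cb Eb Gb Db
Common to both → Cb, Eb.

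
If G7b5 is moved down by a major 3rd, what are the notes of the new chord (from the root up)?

Eb, G, Bbb, Db

Transposed root: G → Eb (major 3rd down). So we spell Eb dominant seventh flat five:
Root: Eb
Major 3rd (3rd): G
Diminished 5th (5th): Bbb
Minor 7th (7th): Db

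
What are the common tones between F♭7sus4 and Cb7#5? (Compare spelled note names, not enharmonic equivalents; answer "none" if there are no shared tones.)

F♭7sus4 = Fb, Bbb, Cb, Ebb.
Cb7#5 = Cb, Eb, G, Bbb.
Shared: Bbb, Cb.

Bbb  Cb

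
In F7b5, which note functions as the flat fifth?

Cb

F7b5 is built on F; its 5th is a diminished 5th above the root.
A fifth above F uses the letter C, and the diminished 5th above F is Cb.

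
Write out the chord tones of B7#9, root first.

B D♯ F♯ A C𝄪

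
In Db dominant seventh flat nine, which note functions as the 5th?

Db dominant seventh flat nine is built on Db; its 5th is a perfect 5th above the root.
A fifth above D uses the letter A, and the perfect 5th above Db is Ab.

Ab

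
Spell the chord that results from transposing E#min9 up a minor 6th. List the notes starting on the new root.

Transposed root: E# → C# (minor 6th up). So we spell C# minor ninth:
Root: C#
Minor 3rd (3rd): E
Perfect 5th (5th): G#
Minor 7th (7th): B
Major 9th (9th): D#

C#  E  G#  B  D#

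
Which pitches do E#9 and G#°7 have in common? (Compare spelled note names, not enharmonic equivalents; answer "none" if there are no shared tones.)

none

E#9 = E♯, G𝄪, B♯, D♯, F𝄪.
G#°7 = G♯, B, D, F.
Shared: none.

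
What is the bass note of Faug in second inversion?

Faug in root position is F–A–C#.
Second inversion places the fifth in the bass, which is C#.

C#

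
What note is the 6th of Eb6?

Root of Eb6 = Eb. The 6th is a major 6th: Eb up a major 6th → C.

C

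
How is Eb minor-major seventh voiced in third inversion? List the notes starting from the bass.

D, E♭, G♭, B♭

In root position, Eb minor-major seventh is E♭–G♭–B♭–D.
Third inversion puts the seventh (D) in the bass.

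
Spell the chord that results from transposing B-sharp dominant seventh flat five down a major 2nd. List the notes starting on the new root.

A#  C##  E  G#

Transposed root: B# → A# (major 2nd down). So we spell A# dominant seventh flat five:
- root: A#
- major 3rd: C##
- diminished 5th: E
- minor 7th: G#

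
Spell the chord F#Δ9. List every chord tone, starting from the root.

F#Δ9: major ninth on F#.
Root: F#
Major 3rd (3rd): A#
Perfect 5th (5th): C#
Major 7th (7th): E#
Major 9th (9th): G#

F# – A# – C# – E# – G#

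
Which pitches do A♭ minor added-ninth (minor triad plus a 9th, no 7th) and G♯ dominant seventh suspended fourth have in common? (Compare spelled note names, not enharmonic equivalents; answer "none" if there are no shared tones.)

none

A♭ minor added-ninth = A-flat, C-flat, E-flat, B-flat.
G♯ dominant seventh suspended fourth = G-sharp, C-sharp, D-sharp, F-sharp.
Shared: none.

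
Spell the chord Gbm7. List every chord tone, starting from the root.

Root G♭, quality minor seventh:
- root: G♭
- minor 3rd: B𝄫
- perfect 5th: D♭
- minor 7th: F♭

G♭ – B𝄫 – D♭ – F♭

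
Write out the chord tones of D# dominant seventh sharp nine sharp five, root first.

D#, F##, A##, C#, E##

D# dominant seventh sharp nine sharp five: dominant seventh sharp nine sharp five on D#.
- root: D#
- major 3rd: F##
- augmented 5th: A##
- minor 7th: C#
- augmented 9th: E##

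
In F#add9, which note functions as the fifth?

C#

F#add9 is built on F#; its 5th is a perfect 5th above the root.
A fifth above F uses the letter C, and the perfect 5th above F# is C#.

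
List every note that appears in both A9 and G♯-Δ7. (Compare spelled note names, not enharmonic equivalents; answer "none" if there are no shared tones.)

B

A9: A C# E G B
G♯-Δ7: G# B D# F##
Common to both → B.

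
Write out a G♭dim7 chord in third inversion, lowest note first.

Fbb  Gb  Bbb  Dbb

In root position, G♭dim7 is Gb–Bbb–Dbb–Fbb.
Third inversion puts the seventh (Fbb) in the bass.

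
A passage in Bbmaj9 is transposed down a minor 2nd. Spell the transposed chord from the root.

A  C#  E  G#  B

Bb down a minor 2nd → A. New chord: A major ninth.
root → A
3rd (major 3rd) → C#
5th (perfect 5th) → E
7th (major 7th) → G#
9th (major 9th) → B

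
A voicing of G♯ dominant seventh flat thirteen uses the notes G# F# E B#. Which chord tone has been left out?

The full G♯ dominant seventh flat thirteen chord is G#, B#, D#, F#, E.
Comparing with the voicing, the perfect 5th (5th) — D# — is absent.

D#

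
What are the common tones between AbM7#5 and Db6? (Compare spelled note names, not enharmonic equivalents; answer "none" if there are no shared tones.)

Ab

AbM7#5: Ab C E G
Db6: Db F Ab Bb
Common to both → Ab.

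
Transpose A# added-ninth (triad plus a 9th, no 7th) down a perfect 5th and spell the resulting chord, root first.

D# F## A# E#

A# down a perfect 5th → D#. New chord: D# added-ninth.
- root: D#
- major 3rd: F##
- perfect 5th: A#
- major 9th: E#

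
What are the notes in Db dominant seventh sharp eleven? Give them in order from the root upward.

Db dominant seventh sharp eleven: dominant seventh sharp eleven on D-flat.
Root: D-flat
Major 3rd (3rd): F
Perfect 5th (5th): A-flat
Minor 7th (7th): C-flat
Augmented 11th (11th): G

D-flat, F, A-flat, C-flat, G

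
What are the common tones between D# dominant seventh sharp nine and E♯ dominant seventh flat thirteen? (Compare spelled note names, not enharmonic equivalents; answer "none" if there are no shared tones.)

D# dominant seventh sharp nine = D-sharp, F-double-sharp, A-sharp, C-sharp, E-double-sharp.
E♯ dominant seventh flat thirteen = E-sharp, G-double-sharp, B-sharp, D-sharp, C-sharp.
Shared: D-sharp, C-sharp.

D-sharp C-sharp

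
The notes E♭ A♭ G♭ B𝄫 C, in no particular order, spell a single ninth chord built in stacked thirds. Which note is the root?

A♭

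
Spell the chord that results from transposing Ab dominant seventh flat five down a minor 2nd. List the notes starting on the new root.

G  B  D-flat  F

A minor 2nd down from A-flat is G, so the new chord is G dominant seventh flat five.
G — root
B — major 3rd
D-flat — diminished 5th
F — minor 7th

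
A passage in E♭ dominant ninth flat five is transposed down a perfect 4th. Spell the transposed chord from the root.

A perfect 4th down from E-flat is B-flat, so the new chord is B-flat dominant ninth flat five.
- root: B-flat
- major 3rd: D
- diminished 5th: F-flat
- minor 7th: A-flat
- major 9th: C

B-flat – D – F-flat – A-flat – C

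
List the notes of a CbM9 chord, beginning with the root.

Cb Eb Gb Bb Db

Root Cb, quality major ninth:
- root: Cb
- major 3rd: Eb
- perfect 5th: Gb
- major 7th: Bb
- major 9th: Db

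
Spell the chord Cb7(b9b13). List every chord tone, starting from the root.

Cb – Eb – Gb – Bbb – Dbb – Abb

Root Cb, quality dominant seventh flat nine flat thirteen:
- root: Cb
- major 3rd: Eb
- perfect 5th: Gb
- minor 7th: Bbb
- minor 9th: Dbb
- minor 13th: Abb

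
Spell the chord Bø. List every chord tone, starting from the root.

Bø is a half-diminished seventh built on B.
Root: B
Minor 3rd (3rd): D
Diminished 5th (5th): F
Minor 7th (7th): A

B  D  F  A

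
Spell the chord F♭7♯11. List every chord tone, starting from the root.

Fb Ab Cb Ebb Bb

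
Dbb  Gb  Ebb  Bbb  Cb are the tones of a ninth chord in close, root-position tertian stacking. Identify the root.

Cb

Stacking in thirds gives Cb – Ebb – Gb – Bbb – Dbb, so Cb is the root — Cb minor seventh flat nine.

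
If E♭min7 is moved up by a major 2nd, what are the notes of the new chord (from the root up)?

F Ab C Eb

Eb up a major 2nd → F. New chord: F minor seventh.
root → F
3rd (minor 3rd) → Ab
5th (perfect 5th) → C
7th (minor 7th) → Eb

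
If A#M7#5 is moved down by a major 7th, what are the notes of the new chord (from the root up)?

B – D# – F## – A#

A major 7th down from A# is B, so the new chord is B augmented major seventh.
B — root
D# — major 3rd
F## — augmented 5th
A# — major 7th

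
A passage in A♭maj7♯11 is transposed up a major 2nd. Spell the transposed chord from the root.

Transposed root: Ab → Bb (major 2nd up). So we spell Bb major seventh sharp eleven:
Root: Bb
Major 3rd (3rd): D
Perfect 5th (5th): F
Major 7th (7th): A
Augmented 11th (11th): E

Bb  D  F  A  E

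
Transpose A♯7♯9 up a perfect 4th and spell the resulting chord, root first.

A perfect 4th up from A# is D#, so the new chord is D# dominant seventh sharp nine.
- root: D#
- major 3rd: F##
- perfect 5th: A#
- minor 7th: C#
- augmented 9th: E##

D# – F## – A# – C# – E##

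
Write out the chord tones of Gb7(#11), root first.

Gb, Bb, Db, Fb, C

Gb7(#11) is a dominant seventh sharp eleven built on Gb.
Root: Gb
Major 3rd (3rd): Bb
Perfect 5th (5th): Db
Minor 7th (7th): Fb
Augmented 11th (11th): C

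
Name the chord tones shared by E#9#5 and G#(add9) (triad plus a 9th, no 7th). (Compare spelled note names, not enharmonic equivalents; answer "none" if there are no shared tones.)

E#9#5: E# G## B## D# F##
G#(add9): G# B# D# A#
Common to both → D#.

D#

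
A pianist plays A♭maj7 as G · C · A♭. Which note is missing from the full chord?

E♭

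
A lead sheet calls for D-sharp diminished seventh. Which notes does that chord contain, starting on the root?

D-sharp – F-sharp – A – C

D-sharp diminished seventh is a diminished seventh built on D-sharp.
D-sharp — root
F-sharp — minor 3rd
A — diminished 5th
C — diminished 7th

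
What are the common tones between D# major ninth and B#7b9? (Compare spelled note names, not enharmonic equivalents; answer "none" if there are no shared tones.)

D# major ninth = D#, F##, A#, C##, E#.
B#7b9 = B#, D##, F##, A#, C#.
Shared: F##, A#.

F## A#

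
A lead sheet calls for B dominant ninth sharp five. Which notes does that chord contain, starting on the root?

B, D-sharp, F-double-sharp, A, C-sharp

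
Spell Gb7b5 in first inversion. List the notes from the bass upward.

B♭  D𝄫  F♭  G♭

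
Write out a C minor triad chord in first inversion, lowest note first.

C minor triad = C–E-flat–G; first inversion → third (E-flat) lowest.

E-flat G C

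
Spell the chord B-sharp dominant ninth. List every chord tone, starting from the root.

B♯ – D𝄪 – F𝄪 – A♯ – C𝄪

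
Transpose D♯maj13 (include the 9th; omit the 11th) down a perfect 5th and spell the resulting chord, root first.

G# B# D# F## A# E#

A perfect 5th down from D# is G#, so the new chord is G# major thirteenth.
G# — root
B# — major 3rd
D# — perfect 5th
F## — major 7th
A# — major 9th
E# — major 13th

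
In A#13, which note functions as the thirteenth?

F##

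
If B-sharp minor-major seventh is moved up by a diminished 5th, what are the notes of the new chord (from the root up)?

F# – A – C# – E#

B# up a diminished 5th → F#. New chord: F# minor-major seventh.
- root: F#
- minor 3rd: A
- perfect 5th: C#
- major 7th: E#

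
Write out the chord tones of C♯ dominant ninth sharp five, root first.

C♯, E♯, G𝄪, B, D♯

Root C♯, quality dominant ninth sharp five:
- root: C♯
- major 3rd: E♯
- augmented 5th: G𝄪
- minor 7th: B
- major 9th: D♯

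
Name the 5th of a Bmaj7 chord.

Root of Bmaj7 = B. The 5th is a perfect 5th: B up a perfect 5th → F#.

F#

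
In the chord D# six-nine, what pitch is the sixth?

B-sharp

D# six-nine is built on D-sharp; its 6th is a major 6th above the root.
A sixth above D uses the letter B, and the major 6th above D-sharp is B-sharp.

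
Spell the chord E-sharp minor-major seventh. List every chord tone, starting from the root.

E-sharp, G-sharp, B-sharp, D-double-sharp

E-sharp minor-major seventh is a minor-major seventh built on E-sharp.
E-sharp — root
G-sharp — minor 3rd
B-sharp — perfect 5th
D-double-sharp — major 7th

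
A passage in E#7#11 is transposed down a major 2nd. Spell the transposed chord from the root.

E# down a major 2nd → D#. New chord: D# dominant seventh sharp eleven.
Root: D#
Major 3rd (3rd): F##
Perfect 5th (5th): A#
Minor 7th (7th): C#
Augmented 11th (11th): G##

D# F## A# C# G##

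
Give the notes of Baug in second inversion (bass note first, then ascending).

Baug = B–D#–F##; second inversion → fifth (F##) lowest.

F## B D#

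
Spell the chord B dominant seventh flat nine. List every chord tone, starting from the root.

B D-sharp F-sharp A C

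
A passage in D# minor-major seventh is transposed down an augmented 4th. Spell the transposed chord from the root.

An augmented 4th down from D-sharp is A, so the new chord is A minor-major seventh.
Root: A
Minor 3rd (3rd): C
Perfect 5th (5th): E
Major 7th (7th): G-sharp

A  C  E  G-sharp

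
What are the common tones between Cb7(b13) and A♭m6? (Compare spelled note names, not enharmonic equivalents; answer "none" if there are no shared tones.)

Cb7(b13): Cb Eb Gb Bbb Abb
A♭m6: Ab Cb Eb F
Common to both → Cb, Eb.

Cb, Eb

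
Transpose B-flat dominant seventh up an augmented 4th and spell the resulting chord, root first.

An augmented 4th up from Bb is E, so the new chord is E dominant seventh.
- root: E
- major 3rd: G#
- perfect 5th: B
- minor 7th: D

E, G#, B, D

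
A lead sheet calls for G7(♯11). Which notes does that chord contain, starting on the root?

G7(♯11) is a dominant seventh sharp eleven built on G.
Root: G
Major 3rd (3rd): B
Perfect 5th (5th): D
Minor 7th (7th): F
Augmented 11th (11th): C#

G  B  D  F  C#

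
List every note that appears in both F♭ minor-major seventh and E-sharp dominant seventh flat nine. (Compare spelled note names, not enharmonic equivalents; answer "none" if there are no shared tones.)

F♭ minor-major seventh: F-flat A-double-flat C-flat E-flat
E-sharp dominant seventh flat nine: E-sharp G-double-sharp B-sharp D-sharp F-sharp
Common to both → none.

none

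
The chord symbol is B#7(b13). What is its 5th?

B#7(b13) is built on B#; its 5th is a perfect 5th above the root.
A fifth above B uses the letter F, and the perfect 5th above B# is F##.

F##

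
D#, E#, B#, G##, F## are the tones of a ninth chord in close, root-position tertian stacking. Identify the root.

Stacking in thirds gives E# – G## – B# – D# – F##, so E# is the root — E# dominant ninth.

E#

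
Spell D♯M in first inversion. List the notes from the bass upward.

In root position, D♯M is D♯–F𝄪–A♯.
First inversion puts the third (F𝄪) in the bass.

F𝄪, A♯, D♯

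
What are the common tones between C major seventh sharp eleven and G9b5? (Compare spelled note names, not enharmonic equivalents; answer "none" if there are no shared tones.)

C major seventh sharp eleven: C E G B F♯
G9b5: G B D♭ F A
Common to both → G, B.

G, B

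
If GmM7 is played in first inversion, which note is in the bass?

B♭

GmM7 = G–B♭–D–F♯. First inversion → third in the bass = B♭.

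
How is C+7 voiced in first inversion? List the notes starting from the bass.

C+7 = C–E–G#–Bb; first inversion → third (E) lowest.

E, G#, Bb, C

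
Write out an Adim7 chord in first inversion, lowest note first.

C  Eb  Gb  A

Adim7 = A–C–Eb–Gb; first inversion → third (C) lowest.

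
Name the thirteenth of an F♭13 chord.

Root of F♭13 = Fb. The 13th is a major 13th: Fb up a major 13th → Db.

Db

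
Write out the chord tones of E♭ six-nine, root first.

Root E-flat, quality six-nine:
root → E-flat
3rd (major 3rd) → G
5th (perfect 5th) → B-flat
6th (major 6th) → C
9th (major 9th) → F

E-flat, G, B-flat, C, F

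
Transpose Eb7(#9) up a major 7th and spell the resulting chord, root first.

A major 7th up from Eb is D, so the new chord is D dominant seventh sharp nine.
Root: D
Major 3rd (3rd): F#
Perfect 5th (5th): A
Minor 7th (7th): C
Augmented 9th (9th): E#

D – F# – A – C – E#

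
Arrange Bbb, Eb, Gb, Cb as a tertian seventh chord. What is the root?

Cb

Stacking in thirds gives Cb – Eb – Gb – Bbb, so Cb is the root — Cb dominant seventh.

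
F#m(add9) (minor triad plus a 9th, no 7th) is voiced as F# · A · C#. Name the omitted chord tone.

G#

F#m(add9) = F#, A, C#, G#. The voicing lacks the 9th (major 9th), G#.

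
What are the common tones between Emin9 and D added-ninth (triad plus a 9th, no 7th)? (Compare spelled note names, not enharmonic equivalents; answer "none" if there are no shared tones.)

Emin9 = E, G, B, D, F#.
D added-ninth = D, F#, A, E.
Shared: E, D, F#.

E  D  F#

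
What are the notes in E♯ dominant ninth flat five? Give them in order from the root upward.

Root E#, quality dominant ninth flat five:
Root: E#
Major 3rd (3rd): G##
Diminished 5th (5th): B
Minor 7th (7th): D#
Major 9th (9th): F##

E# – G## – B – D# – F##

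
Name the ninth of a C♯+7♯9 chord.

D##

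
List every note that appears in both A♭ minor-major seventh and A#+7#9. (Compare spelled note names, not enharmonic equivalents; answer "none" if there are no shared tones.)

none

A♭ minor-major seventh: A♭ C♭ E♭ G
A#+7#9: A♯ C𝄪 E𝄪 G♯ B𝄪
Common to both → none.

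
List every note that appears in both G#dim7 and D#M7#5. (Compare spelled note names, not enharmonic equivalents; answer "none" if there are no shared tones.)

none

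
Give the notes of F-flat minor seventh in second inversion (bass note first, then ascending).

Cb Ebb Fb Abb

F-flat minor seventh = Fb–Abb–Cb–Ebb; second inversion → fifth (Cb) lowest.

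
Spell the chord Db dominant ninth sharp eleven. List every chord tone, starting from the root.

Root Db, quality dominant ninth sharp eleven:
- root: Db
- major 3rd: F
- perfect 5th: Ab
- minor 7th: Cb
- major 9th: Eb
- augmented 11th: G

Db F Ab Cb Eb G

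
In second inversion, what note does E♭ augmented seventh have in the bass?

E♭ augmented seventh in root position is Eb–G–B–Db.
Second inversion places the fifth in the bass, which is B.

B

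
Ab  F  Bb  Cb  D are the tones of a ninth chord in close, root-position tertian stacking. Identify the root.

Bb

Stacking in thirds gives Bb – D – F – Ab – Cb, so Bb is the root — Bb dominant seventh flat nine.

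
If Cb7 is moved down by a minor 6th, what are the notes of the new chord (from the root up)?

C♭ down a minor 6th → E♭. New chord: E♭ dominant seventh.
root → E♭
3rd (major 3rd) → G
5th (perfect 5th) → B♭
7th (minor 7th) → D♭

E♭  G  B♭  D♭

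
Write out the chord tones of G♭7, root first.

Gb – Bb – Db – Fb

G♭7 is a dominant seventh built on Gb.
Gb — root
Bb — major 3rd
Db — perfect 5th
Fb — minor 7th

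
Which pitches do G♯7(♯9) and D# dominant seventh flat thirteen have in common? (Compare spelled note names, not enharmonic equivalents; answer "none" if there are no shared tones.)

G♯7(♯9) = G#, B#, D#, F#, A##.
D# dominant seventh flat thirteen = D#, F##, A#, C#, B.
Shared: D#.

D#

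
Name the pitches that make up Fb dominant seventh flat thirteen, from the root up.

F-flat, A-flat, C-flat, E-double-flat, D-double-flat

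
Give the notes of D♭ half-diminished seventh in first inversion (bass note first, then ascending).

F-flat – A-double-flat – C-flat – D-flat

D♭ half-diminished seventh = D-flat–F-flat–A-double-flat–C-flat; first inversion → third (F-flat) lowest.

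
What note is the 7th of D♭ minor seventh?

C-flat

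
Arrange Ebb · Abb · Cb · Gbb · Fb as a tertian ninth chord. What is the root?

Fb

Stacking in thirds gives Fb – Abb – Cb – Ebb – Gbb, so Fb is the root — Fb minor seventh flat nine.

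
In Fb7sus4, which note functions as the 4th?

Root of Fb7sus4 = Fb. The 4th is a perfect 4th: Fb up a perfect 4th → Bbb.

Bbb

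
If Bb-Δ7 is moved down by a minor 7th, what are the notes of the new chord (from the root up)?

C E♭ G B

Transposed root: B♭ → C (minor 7th down). So we spell C minor-major seventh:
- root: C
- minor 3rd: E♭
- perfect 5th: G
- major 7th: B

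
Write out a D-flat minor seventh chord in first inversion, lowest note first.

F-flat, A-flat, C-flat, D-flat

In root position, D-flat minor seventh is D-flat–F-flat–A-flat–C-flat.
First inversion puts the third (F-flat) in the bass.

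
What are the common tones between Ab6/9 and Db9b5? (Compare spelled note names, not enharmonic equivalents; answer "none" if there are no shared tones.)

Ab6/9: Ab C Eb F Bb
Db9b5: Db F Abb Cb Eb
Common to both → Eb, F.

Eb, F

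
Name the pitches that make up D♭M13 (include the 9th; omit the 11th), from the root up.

D♭M13 is a major thirteenth built on Db.
Root: Db
Major 3rd (3rd): F
Perfect 5th (5th): Ab
Major 7th (7th): C
Major 9th (9th): Eb
Major 13th (13th): Bb

Db, F, Ab, C, Eb, Bb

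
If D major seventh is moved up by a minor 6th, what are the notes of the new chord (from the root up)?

B-flat, D, F, A

A minor 6th up from D is B-flat, so the new chord is B-flat major seventh.
Root: B-flat
Major 3rd (3rd): D
Perfect 5th (5th): F
Major 7th (7th): A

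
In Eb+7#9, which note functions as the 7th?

Db

Root of Eb+7#9 = Eb. The 7th is a minor 7th: Eb up a minor 7th → Db.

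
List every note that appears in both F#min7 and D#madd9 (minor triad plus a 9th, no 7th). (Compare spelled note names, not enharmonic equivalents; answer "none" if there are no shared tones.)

F#min7 = F#, A, C#, E.
D#madd9 = D#, F#, A#, E#.
Shared: F#.

F#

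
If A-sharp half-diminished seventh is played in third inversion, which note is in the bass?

G-sharp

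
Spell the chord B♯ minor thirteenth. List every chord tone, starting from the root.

Root B#, quality minor thirteenth:
- root: B#
- minor 3rd: D#
- perfect 5th: F##
- minor 7th: A#
- major 9th: C##
- perfect 11th: E#
- major 13th: G##

B#, D#, F##, A#, C##, E#, G##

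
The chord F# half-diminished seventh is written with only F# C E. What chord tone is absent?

A

The full F# half-diminished seventh chord is F#, A, C, E.
Comparing with the voicing, the minor 3rd (3rd) — A — is absent.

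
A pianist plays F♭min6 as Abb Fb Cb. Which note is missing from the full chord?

Db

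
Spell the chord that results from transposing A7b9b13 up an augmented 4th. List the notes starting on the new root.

D#, F##, A#, C#, E, B

A up an augmented 4th → D#. New chord: D# dominant seventh flat nine flat thirteen.
D# — root
F## — major 3rd
A# — perfect 5th
C# — minor 7th
E — minor 9th
B — minor 13th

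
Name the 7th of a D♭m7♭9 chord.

Cb

D♭m7♭9 is built on Db; its 7th is a minor 7th above the root.
A seventh above D uses the letter C, and the minor 7th above Db is Cb.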